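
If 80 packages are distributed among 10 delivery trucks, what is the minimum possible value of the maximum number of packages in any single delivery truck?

8

By pigeonhole, the 10 delivery trucks are the holes and the 80 packages are the pigeons.
If every delivery truck held at most 7 packages, the total would be at most 10 × 7 = 70, which is less than 80.
So some delivery truck holds at least ⌈80/10⌉ = 8 packages.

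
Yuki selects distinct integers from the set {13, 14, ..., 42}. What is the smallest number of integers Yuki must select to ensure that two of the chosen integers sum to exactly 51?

18

Two chosen integers sum to 51 exactly when both halves of some pair {x, 51−x} with 13 ≤ x ≤ 51−x ≤ 38 are chosen — 13 such pairs.
The remaining 4 elements (those with no distinct partner in range) can never complete a 51-sum, so the worst case takes all of them and one from each pair: 4 + 13 = 17.
By pigeonhole, the 18th integer has to be the second member of some pair, so 17 + 1 = 18.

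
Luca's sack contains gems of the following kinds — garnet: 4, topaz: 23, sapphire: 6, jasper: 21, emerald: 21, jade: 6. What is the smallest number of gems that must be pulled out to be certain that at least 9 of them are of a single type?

By the pigeonhole principle, the 6 types are the holes; the gems drawn are the pigeons.
To avoid 9 of any one type, the worst case takes at most 8 of each type, or every gem of a type that has fewer than 8.
That gives 4 + 8 + 6 + 8 + 8 + 6 = 40 gems with no type reaching 9.
The next gem forces some type to 9, so 40 + 1 = 41.

41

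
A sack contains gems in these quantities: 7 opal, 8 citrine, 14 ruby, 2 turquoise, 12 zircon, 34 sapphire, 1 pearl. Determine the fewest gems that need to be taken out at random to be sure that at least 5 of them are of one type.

Put each drawn gem into a box by type. The largest draw with every box below 5 takes min(count, 4) from each type; types with fewer than 4 contribute all they have.
Σ min(cᵢ, 4) = 4 + 4 + 4 + 2 + 4 + 4 + 1 = 23.
Draw number 23 + 1 = 24 must push one box to 5.

24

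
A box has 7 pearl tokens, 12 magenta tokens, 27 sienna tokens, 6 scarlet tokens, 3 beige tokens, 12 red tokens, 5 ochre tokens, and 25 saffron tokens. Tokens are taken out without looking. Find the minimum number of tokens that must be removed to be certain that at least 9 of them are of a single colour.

54

An adversary could hand out at most 8 tokens per colour (4 colours run out sooner): 7 + 8 + 8 + 6 + 3 + 8 + 5 + 8 = 53 tokens and still no colour has 9.
One more token lands in a colour already at 8, so 54 draws are enough and 53 are not.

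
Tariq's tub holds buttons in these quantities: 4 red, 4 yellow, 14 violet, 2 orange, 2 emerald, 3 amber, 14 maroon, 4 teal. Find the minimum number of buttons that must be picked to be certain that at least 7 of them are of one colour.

32

An adversary could hand out at most 6 buttons per colour (6 colours run out sooner): 4 + 4 + 6 + 2 + 2 + 3 + 6 + 4 = 31 buttons and still no colour has 7.
One more button lands in a colour already at 6, so 32 draws are enough and 31 are not.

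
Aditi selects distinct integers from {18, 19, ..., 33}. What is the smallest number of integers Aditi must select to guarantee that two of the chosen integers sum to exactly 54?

11

Group the elements by complementary pair {x, 54−x}: {21,33}, {22,32}, {23,31}, …, giving 6 two-element pairs; the single value 27 (it cannot pair with itself since the integers are distinct); and 3 integers whose partner 54−x falls outside [18,33].
Pigeonhole: treating each of those 10 groups as a pigeonhole, one can pick one integer per group — 10 integers — with no two summing to 54.
The 11th integer lands in an occupied pair, forcing a sum of 54.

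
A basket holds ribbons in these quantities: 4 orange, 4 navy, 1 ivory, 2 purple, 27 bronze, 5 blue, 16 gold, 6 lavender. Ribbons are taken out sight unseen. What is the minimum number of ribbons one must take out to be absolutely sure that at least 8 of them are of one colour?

An adversary could hand out at most 7 ribbons per colour (6 colours run out sooner): 4 + 4 + 1 + 2 + 7 + 5 + 7 + 6 = 36 ribbons and still no colour has 8.
One more ribbon lands in a colour already at 7, so 37 draws are enough and 36 are not.

37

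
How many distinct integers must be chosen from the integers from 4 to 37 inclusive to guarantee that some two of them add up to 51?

Group the elements by complementary pair {x, 51−x}: {14,37}, {15,36}, {16,35}, …, giving 12 two-element pairs and 10 integers whose partner 51−x falls outside [4,37].
Treating each of those 22 groups as a pigeonhole, one can pick one integer per group — 22 integers — with no two summing to 51.
The 23rd integer lands in an occupied pair, forcing a sum of 51.

23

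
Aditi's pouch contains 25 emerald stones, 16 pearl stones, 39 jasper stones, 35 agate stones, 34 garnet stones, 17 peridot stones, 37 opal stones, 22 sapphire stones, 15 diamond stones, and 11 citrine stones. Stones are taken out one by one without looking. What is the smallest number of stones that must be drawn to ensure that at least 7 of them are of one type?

61

An adversary could hand out at most 6 stones per type: 6 + 6 + 6 + 6 + 6 + 6 + 6 + 6 + 6 + 6 = 60 stones and still no type has 7.
Pigeonhole: one more stone lands in a type already at 6, so 61 draws are enough and 60 are not.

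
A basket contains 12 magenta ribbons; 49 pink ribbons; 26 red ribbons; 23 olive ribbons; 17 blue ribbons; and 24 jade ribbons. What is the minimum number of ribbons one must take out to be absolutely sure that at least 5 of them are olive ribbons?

In the worst case for collecting olive ribbons, every non-olive ribbon comes out first.
There are 12 + 49 + 26 + 17 + 24 = 128 non-olive ribbons altogether.
After those, each further ribbon must be olive, so 128 + 5 = 133 draws guarantee 5 olive ribbons.

133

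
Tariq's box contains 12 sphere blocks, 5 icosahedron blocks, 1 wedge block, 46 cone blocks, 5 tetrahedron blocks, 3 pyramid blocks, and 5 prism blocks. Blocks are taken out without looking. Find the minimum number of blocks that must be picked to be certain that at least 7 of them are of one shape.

32

By pigeonhole, the 7 shapes are the holes; the blocks drawn are the pigeons.
To avoid 7 of any one shape, the worst case takes at most 6 of each shape, or every block of a shape that has fewer than 6.
That gives 6 + 5 + 1 + 6 + 5 + 3 + 5 = 31 blocks with no shape reaching 7.
The next block forces some shape to 7, so 31 + 1 = 32.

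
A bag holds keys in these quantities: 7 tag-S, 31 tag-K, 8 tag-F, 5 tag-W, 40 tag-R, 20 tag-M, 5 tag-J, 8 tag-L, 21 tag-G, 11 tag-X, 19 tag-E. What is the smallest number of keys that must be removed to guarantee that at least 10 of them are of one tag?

88

Pigeonhole: put each drawn key into a box by tag. The largest draw with every box below 10 takes min(count, 9) from each tag; tags with fewer than 9 contribute all they have.
Σ min(cᵢ, 9) = 7 + 9 + 8 + 5 + 9 + 9 + 5 + 8 + 9 + 9 + 9 = 87.
Draw number 87 + 1 = 88 must push one box to 10.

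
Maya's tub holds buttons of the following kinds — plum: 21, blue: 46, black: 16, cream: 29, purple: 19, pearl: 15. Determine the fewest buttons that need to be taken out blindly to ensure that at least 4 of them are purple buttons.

131

In the worst case for collecting purple buttons, every non-purple button comes out first.
There are 21 + 46 + 16 + 29 + 15 = 127 non-purple buttons altogether.
After those, each further button must be purple, so 127 + 4 = 131 draws guarantee 4 purple buttons.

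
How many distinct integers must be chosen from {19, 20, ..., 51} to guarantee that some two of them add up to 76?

21

Group the elements by complementary pair {x, 76−x}: {25,51}, {26,50}, {27,49}, …, giving 13 two-element pairs, the single value 38 (it cannot pair with itself since the integers are distinct), and 6 integers whose partner 76−x falls outside [19,51].
Treating each of those 20 groups as a pigeonhole, one can pick one integer per group — 20 integers — with no two summing to 76.
The 21st integer lands in an occupied pair, forcing a sum of 76.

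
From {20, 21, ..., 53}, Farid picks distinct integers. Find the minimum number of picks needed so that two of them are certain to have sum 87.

25

Group the elements by complementary pair {x, 87−x}: {34,53}, {35,52}, {36,51}, …, giving 10 two-element pairs and 14 integers whose partner 87−x falls outside [20,53].
Treating each of those 24 groups as a pigeonhole, one can pick one integer per group — 24 integers — with no two summing to 87.
The 25th integer lands in an occupied pair, forcing a sum of 87.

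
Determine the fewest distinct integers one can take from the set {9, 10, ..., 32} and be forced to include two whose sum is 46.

16

Group the elements by complementary pair {x, 46−x}: {14,32}, {15,31}, {16,30}, …, giving 9 two-element pairs, the single value 23 (it cannot pair with itself since the integers are distinct), and 5 integers whose partner 46−x falls outside [9,32].
Treating each of those 15 groups as a pigeonhole, one can pick one integer per group — 15 integers — with no two summing to 46.
The 16th integer lands in an occupied pair, forcing a sum of 46.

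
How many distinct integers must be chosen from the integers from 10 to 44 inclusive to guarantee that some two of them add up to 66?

A set avoiding the sum 66 can contain at most one of each pair {x, 66−x}, plus the 13 elements whose complement lies outside the range or equal to its own complement.
The integers 10, …, 33 (24 of them) are such a set: any two sum to at least 10+11 = 21 and at most 32+33 = 65 < 66.
Any 25th integer completes one of the 11 pairs, so 25 choices force a sum of 66.

25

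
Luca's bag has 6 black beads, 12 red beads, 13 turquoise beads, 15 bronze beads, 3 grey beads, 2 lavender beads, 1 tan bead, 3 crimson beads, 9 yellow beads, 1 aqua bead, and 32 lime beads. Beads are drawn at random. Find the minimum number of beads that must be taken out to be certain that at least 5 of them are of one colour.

35

Put each drawn bead into a box by colour. The largest draw with every box below 5 takes min(count, 4) from each colour; colours with fewer than 4 contribute all they have.
Σ min(cᵢ, 4) = 4 + 4 + 4 + 4 + 3 + 2 + 1 + 3 + 4 + 1 + 4 = 34.
Draw number 34 + 1 = 35 must push one box to 5.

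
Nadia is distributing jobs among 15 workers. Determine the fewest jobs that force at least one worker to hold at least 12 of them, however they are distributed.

With 165 jobs one could put exactly 11 in each of the 15 workers, and no worker would reach 12.
Pigeonhole: one more job must land in a worker that already has 11, giving it 12.
So 15 × 11 + 1 = 166 jobs are required.

166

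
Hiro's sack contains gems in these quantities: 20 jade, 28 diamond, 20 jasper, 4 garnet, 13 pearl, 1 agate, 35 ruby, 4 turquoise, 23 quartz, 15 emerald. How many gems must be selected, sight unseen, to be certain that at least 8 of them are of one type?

An adversary could hand out at most 7 gems per type (garnet, agate, turquoise run out sooner): 7 + 7 + 7 + 4 + 7 + 1 + 7 + 4 + 7 + 7 = 58 gems and still no type has 8.
By the pigeonhole principle, one more gem lands in a type already at 7, so 59 draws are enough and 58 are not.

59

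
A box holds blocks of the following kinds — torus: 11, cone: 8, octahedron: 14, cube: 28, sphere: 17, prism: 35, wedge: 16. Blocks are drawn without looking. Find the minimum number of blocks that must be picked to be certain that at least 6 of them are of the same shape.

Pigeonhole: put each drawn block into a box by shape. The largest draw with every box below 6 takes min(count, 5) from each shape.
Σ min(cᵢ, 5) = 5 + 5 + 5 + 5 + 5 + 5 + 5 = 35.
Draw number 35 + 1 = 36 must push one box to 6.

36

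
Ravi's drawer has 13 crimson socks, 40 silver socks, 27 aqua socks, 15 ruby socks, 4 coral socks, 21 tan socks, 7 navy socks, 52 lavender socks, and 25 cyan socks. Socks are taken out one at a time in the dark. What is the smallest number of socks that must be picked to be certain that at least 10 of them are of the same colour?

75

An adversary could hand out at most 9 socks per colour (coral, navy run out sooner): 9 + 9 + 9 + 9 + 4 + 9 + 7 + 9 + 9 = 74 socks and still no colour has 10.
By the pigeonhole principle, one more sock lands in a colour already at 9, so 75 draws are enough and 74 are not.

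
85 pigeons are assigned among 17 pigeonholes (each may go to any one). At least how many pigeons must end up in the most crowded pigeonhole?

The 17 pigeonholes are the holes and the 85 pigeons are the pigeons.
If every pigeonhole held at most 4 pigeons, the total would be at most 17 × 4 = 68, which is less than 85.
So some pigeonhole holds at least ⌈85/17⌉ = 5 pigeons.

5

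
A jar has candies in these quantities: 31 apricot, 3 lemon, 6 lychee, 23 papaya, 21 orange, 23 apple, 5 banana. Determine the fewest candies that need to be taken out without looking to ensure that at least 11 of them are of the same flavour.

55

Pigeonhole: put each drawn candy into a box by flavour. The largest draw with every box below 11 takes min(count, 10) from each flavour; flavours with fewer than 10 contribute all they have.
Σ min(cᵢ, 10) = 10 + 3 + 6 + 10 + 10 + 10 + 5 = 54.
Draw number 54 + 1 = 55 must push one box to 11.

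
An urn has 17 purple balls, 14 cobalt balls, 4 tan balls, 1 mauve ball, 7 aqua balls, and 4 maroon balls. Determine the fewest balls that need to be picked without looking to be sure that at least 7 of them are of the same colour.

Put each drawn ball into a box by colour. The largest draw with every box below 7 takes min(count, 6) from each colour; colours with fewer than 6 contribute all they have.
Σ min(cᵢ, 6) = 6 + 6 + 4 + 1 + 6 + 4 = 27.
Draw number 27 + 1 = 28 must push one box to 7.

28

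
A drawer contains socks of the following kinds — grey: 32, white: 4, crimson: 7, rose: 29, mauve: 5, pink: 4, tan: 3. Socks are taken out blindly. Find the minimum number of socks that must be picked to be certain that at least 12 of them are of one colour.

46

Put each drawn sock into a box by colour. The largest draw with every box below 12 takes min(count, 11) from each colour; colours with fewer than 11 contribute all they have.
Σ min(cᵢ, 11) = 11 + 4 + 7 + 11 + 5 + 4 + 3 = 45.
Draw number 45 + 1 = 46 must push one box to 12.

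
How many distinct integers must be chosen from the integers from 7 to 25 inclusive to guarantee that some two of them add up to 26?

14

A set avoiding the sum 26 can contain at most one of each pair {x, 26−x}, plus the 7 elements whose complement lies outside the range or equal to its own complement.
The integers 13, …, 25 (13 of them) are such a set: any two sum to at least 13+14 = 27 > 26.
Any 14th integer completes one of the 6 pairs, so 14 choices force a sum of 26.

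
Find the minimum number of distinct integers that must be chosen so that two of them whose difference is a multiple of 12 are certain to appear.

13

Integers whose pairwise differences are multiples of 12 are exactly those sharing a remainder mod 12. Pigeonhole: the 12 residue classes mod 12 are the pigeonholes.
With 12 integers one could put 1 in each residue class and have no class reach 2.
The 13th integer pushes some class to 2, so 12·1 + 1 = 13.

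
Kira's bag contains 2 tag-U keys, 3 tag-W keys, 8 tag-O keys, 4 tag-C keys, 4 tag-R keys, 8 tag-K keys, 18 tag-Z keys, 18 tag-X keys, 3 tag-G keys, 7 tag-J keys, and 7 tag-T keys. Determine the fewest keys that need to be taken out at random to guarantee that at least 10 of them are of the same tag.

An adversary could hand out at most 9 keys per tag (9 tags run out sooner): 2 + 3 + 8 + 4 + 4 + 8 + 9 + 9 + 3 + 7 + 7 = 64 keys and still no tag has 10.
One more key lands in a tag already at 9, so 65 draws are enough and 64 are not.

65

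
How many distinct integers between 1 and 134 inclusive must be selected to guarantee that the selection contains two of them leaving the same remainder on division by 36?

37

The 36 residue classes mod 36 are the pigeonholes.
With 36 integers one could put 1 in each residue class and have no class reach 2.
The 37th integer pushes some class to 2, so 36·1 + 1 = 37.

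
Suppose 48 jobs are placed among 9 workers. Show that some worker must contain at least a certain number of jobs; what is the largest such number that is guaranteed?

By the pigeonhole principle, the 9 workers are the holes and the 48 jobs are the pigeons.
If every worker held at most 5 jobs, the total would be at most 9 × 5 = 45, which is less than 48.
So some worker holds at least ⌈48/9⌉ = 6 jobs.

6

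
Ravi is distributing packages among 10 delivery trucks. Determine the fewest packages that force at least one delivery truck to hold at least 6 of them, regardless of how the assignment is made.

51

With 50 packages one could put exactly 5 in each of the 10 delivery trucks, and no delivery truck would reach 6.
One more package must land in a delivery truck that already has 5, giving it 6.
So 10 × 5 + 1 = 51 packages are required.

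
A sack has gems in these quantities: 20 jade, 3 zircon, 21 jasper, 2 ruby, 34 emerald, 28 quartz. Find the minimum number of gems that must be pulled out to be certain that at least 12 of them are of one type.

By pigeonhole, put each drawn gem into a box by type. The largest draw with every box below 12 takes min(count, 11) from each type; types with fewer than 11 contribute all they have.
Σ min(cᵢ, 11) = 11 + 3 + 11 + 2 + 11 + 11 = 49.
Draw number 49 + 1 = 50 must push one box to 12.

50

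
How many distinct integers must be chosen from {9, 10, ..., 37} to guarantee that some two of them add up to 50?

18

Group the elements by complementary pair {x, 50−x}: {13,37}, {14,36}, {15,35}, …, giving 12 two-element pairs, the single value 25 (it cannot pair with itself since the integers are distinct), and 4 integers whose partner 50−x falls outside [9,37].
Pigeonhole: treating each of those 17 groups as a pigeonhole, one can pick one integer per group — 17 integers — with no two summing to 50.
The 18th integer lands in an occupied pair, forcing a sum of 50.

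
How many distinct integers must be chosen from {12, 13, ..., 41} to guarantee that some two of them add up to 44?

21

A set avoiding the sum 44 can contain at most one of each pair {x, 44−x}, plus the 10 elements whose complement lies outside the range or equal to its own complement.
The integers 22, …, 41 (20 of them) are such a set: any two sum to at least 22+23 = 45 > 44.
By pigeonhole, any 21st integer completes one of the 10 pairs, so 21 choices force a sum of 44.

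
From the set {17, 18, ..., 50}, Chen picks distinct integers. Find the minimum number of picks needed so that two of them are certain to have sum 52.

26

A set avoiding the sum 52 can contain at most one of each pair {x, 52−x}, plus the 16 elements whose complement lies outside the range or equal to its own complement.
The integers 26, …, 50 (25 of them) are such a set: any two sum to at least 26+27 = 53 > 52.
Pigeonhole: any 26th integer completes one of the 9 pairs, so 26 choices force a sum of 52.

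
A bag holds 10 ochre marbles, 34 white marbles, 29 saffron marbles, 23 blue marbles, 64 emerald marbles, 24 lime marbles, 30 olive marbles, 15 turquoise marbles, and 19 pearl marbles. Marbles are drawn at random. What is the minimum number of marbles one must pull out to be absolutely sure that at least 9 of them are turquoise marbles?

In the worst case for collecting turquoise marbles, every non-turquoise marble comes out first.
There are 10 + 34 + 29 + 23 + 64 + 24 + 30 + 19 = 233 non-turquoise marbles altogether.
After those, each further marble must be turquoise, so 233 + 9 = 242 draws guarantee 9 turquoise marbles.

242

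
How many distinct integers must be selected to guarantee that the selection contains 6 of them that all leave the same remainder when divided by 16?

By the pigeonhole principle, the 16 residue classes mod 16 are the pigeonholes.
With 80 integers one could put 5 in each residue class and have no class reach 6.
The 81st integer pushes some class to 6, so 16·5 + 1 = 81.

81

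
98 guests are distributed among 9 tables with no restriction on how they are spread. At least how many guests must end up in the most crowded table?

Pigeonhole: the 9 tables are the holes and the 98 guests are the pigeons.
If every table held at most 10 guests, the total would be at most 9 × 10 = 90, which is less than 98.
So some table holds at least ⌈98/9⌉ = 11 guests.

11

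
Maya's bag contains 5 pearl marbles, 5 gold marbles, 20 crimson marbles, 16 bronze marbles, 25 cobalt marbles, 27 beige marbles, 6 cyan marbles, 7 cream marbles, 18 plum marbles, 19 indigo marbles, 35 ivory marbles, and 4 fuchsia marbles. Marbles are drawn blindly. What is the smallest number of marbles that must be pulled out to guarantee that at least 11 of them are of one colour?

Pigeonhole: put each drawn marble into a box by colour. The largest draw with every box below 11 takes min(count, 10) from each colour; colours with fewer than 10 contribute all they have.
Σ min(cᵢ, 10) = 5 + 5 + 10 + 10 + 10 + 10 + 6 + 7 + 10 + 10 + 10 + 4 = 97.
Draw number 97 + 1 = 98 must push one box to 11.

98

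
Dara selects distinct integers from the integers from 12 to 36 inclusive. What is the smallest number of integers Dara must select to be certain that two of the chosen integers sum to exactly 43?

Two chosen integers sum to 43 exactly when both halves of some pair {x, 43−x} with 12 ≤ x ≤ 43−x ≤ 31 are chosen — 10 such pairs.
The remaining 5 elements (those with no distinct partner in range) can never complete a 43-sum, so the worst case takes all of them and one from each pair: 5 + 10 = 15.
The 16th integer has to be the second member of some pair, so 15 + 1 = 16.

16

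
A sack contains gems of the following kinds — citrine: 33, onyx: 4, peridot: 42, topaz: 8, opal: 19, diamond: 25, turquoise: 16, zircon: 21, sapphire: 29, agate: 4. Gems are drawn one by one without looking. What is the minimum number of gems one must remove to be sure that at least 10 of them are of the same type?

80

Put each drawn gem into a box by type. The largest draw with every box below 10 takes min(count, 9) from each type; types with fewer than 9 contribute all they have.
Σ min(cᵢ, 9) = 9 + 4 + 9 + 8 + 9 + 9 + 9 + 9 + 9 + 4 = 79.
Draw number 79 + 1 = 80 must push one box to 10.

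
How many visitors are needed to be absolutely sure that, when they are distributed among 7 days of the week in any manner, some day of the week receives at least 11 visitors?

71

With 70 visitors one could put exactly 10 in each of the 7 days of the week, and no day of the week would reach 11.
One more visitor must land in a day of the week that already has 10, giving it 11.
So 7 × 10 + 1 = 71 visitors are required.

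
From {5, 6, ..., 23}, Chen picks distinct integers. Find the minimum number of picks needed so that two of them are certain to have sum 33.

13

Two chosen integers sum to 33 exactly when both halves of some pair {x, 33−x} with 10 ≤ x ≤ 33−x ≤ 23 are chosen — 7 such pairs.
The remaining 5 elements (those with no distinct partner in range) can never complete a 33-sum, so the worst case takes all of them and one from each pair: 5 + 7 = 12.
The 13th integer has to be the second member of some pair, so 12 + 1 = 13.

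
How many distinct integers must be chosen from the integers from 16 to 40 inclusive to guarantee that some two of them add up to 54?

Group the elements by complementary pair {x, 54−x}: {16,38}, {17,37}, {18,36}, …, giving 11 two-element pairs; the single value 27 (it cannot pair with itself since the integers are distinct); and 2 integers whose partner 54−x falls outside [16,40].
Treating each of those 14 groups as a pigeonhole, one can pick one integer per group — 14 integers — with no two summing to 54.
The 15th integer lands in an occupied pair, forcing a sum of 54.

15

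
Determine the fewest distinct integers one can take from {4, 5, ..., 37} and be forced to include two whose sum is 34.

22

Two chosen integers sum to 34 exactly when both halves of some pair {x, 34−x} with 4 ≤ x ≤ 34−x ≤ 30 are chosen — 13 such pairs.
The remaining 8 elements (those with no distinct partner in range) can never complete a 34-sum, so the worst case takes all of them and one from each pair: 8 + 13 = 21.
By pigeonhole, the 22nd integer has to be the second member of some pair, so 21 + 1 = 22.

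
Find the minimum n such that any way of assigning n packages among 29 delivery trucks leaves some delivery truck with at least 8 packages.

With 203 packages one could put exactly 7 in each of the 29 delivery trucks, and no delivery truck would reach 8.
One more package must land in a delivery truck that already has 7, giving it 8.
So 29 × 7 + 1 = 204 packages are required.

204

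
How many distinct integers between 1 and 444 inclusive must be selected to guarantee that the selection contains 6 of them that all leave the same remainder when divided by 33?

166

Pigeonhole: the 33 residue classes mod 33 are the pigeonholes.
With 165 integers one could put 5 in each residue class and have no class reach 6.
The 166th integer pushes some class to 6, so 33·5 + 1 = 166.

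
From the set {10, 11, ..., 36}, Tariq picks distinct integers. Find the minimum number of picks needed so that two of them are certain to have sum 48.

A set avoiding the sum 48 can contain at most one of each pair {x, 48−x}, plus the 3 elements whose complement lies outside the range or equal to its own complement.
The integers 10, …, 24 (15 of them) are such a set: any two sum to at least 10+11 = 21 and at most 23+24 = 47 < 48.
Pigeonhole: any 16th integer completes one of the 12 pairs, so 16 choices force a sum of 48.

16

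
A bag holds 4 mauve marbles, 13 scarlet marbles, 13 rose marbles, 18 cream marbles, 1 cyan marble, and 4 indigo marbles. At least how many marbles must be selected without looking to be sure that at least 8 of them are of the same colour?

Put each drawn marble into a box by colour. The largest draw with every box below 8 takes min(count, 7) from each colour; colours with fewer than 7 contribute all they have.
Σ min(cᵢ, 7) = 4 + 7 + 7 + 7 + 1 + 4 = 30.
Draw number 30 + 1 = 31 must push one box to 8.

31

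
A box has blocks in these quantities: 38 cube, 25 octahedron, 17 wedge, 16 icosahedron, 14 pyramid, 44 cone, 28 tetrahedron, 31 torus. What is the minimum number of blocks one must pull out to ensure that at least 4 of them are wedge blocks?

In the worst case for collecting wedge blocks, every non-wedge block comes out first.
There are 38 + 25 + 16 + 14 + 44 + 28 + 31 = 196 non-wedge blocks altogether.
After those, each further block must be wedge, so 196 + 4 = 200 draws guarantee 4 wedge blocks.

200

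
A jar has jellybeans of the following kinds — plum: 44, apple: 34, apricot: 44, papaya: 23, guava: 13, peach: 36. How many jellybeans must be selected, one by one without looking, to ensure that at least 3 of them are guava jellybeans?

184

In the worst case for collecting guava jellybeans, every non-guava jellybean comes out first.
There are 44 + 34 + 44 + 23 + 36 = 181 non-guava jellybeans altogether.
After those, each further jellybean must be guava, so 181 + 3 = 184 draws guarantee 3 guava jellybeans.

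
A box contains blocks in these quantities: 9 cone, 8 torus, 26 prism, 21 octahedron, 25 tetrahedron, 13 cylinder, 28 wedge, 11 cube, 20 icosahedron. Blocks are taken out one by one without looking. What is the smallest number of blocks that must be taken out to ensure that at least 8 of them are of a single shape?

64

The 9 shapes are the holes; the blocks drawn are the pigeons.
To avoid 8 of any one shape, the worst case takes at most 7 of each shape.
That gives 7 + 7 + 7 + 7 + 7 + 7 + 7 + 7 + 7 = 63 blocks with no shape reaching 8.
The next block forces some shape to 8, so 63 + 1 = 64.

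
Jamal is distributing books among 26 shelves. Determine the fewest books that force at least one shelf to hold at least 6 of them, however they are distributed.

With 130 books one could put exactly 5 in each of the 26 shelves, and no shelf would reach 6.
By the pigeonhole principle, one more book must land in a shelf that already has 5, giving it 6.
So 26 × 5 + 1 = 131 books are required.

131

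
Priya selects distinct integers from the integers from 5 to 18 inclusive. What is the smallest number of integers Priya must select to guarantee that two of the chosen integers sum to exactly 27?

Two chosen integers sum to 27 exactly when both halves of some pair {x, 27−x} with 9 ≤ x ≤ 27−x ≤ 18 are chosen — 5 such pairs.
The remaining 4 elements (those with no distinct partner in range) can never complete a 27-sum, so the worst case takes all of them and one from each pair: 4 + 5 = 9.
By the pigeonhole principle, the 10th integer has to be the second member of some pair, so 9 + 1 = 10.

10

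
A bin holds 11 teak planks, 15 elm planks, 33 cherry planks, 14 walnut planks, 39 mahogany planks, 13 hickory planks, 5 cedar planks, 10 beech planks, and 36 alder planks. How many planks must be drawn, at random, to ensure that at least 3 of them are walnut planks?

In the worst case for collecting walnut planks, every non-walnut plank comes out first.
There are 11 + 15 + 33 + 39 + 13 + 5 + 10 + 36 = 162 non-walnut planks altogether.
After those, each further plank must be walnut, so 162 + 3 = 165 draws guarantee 3 walnut planks.

165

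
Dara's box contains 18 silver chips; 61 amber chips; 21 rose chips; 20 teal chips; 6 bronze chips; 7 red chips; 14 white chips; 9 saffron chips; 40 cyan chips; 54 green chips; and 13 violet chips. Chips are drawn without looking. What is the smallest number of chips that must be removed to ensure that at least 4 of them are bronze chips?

261

In the worst case for collecting bronze chips, every non-bronze chip comes out first.
There are 18 + 61 + 21 + 20 + 7 + 14 + 9 + 40 + 54 + 13 = 257 non-bronze chips altogether.
After those, each further chip must be bronze, so 257 + 4 = 261 draws guarantee 4 bronze chips.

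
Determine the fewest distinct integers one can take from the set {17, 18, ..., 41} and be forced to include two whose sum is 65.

Group the elements by complementary pair {x, 65−x}: {24,41}, {25,40}, {26,39}, …, giving 9 two-element pairs and 7 integers whose partner 65−x falls outside [17,41].
Treating each of those 16 groups as a pigeonhole, one can pick one integer per group — 16 integers — with no two summing to 65.
The 17th integer lands in an occupied pair, forcing a sum of 65.

17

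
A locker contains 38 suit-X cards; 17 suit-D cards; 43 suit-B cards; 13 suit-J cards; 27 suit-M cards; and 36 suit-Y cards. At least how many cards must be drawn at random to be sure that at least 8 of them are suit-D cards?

165

In the worst case for collecting suit-D cards, every non-suit-D card comes out first.
There are 38 + 43 + 13 + 27 + 36 = 157 non-suit-D cards altogether.
After those, each further card must be suit-D, so 157 + 8 = 165 draws guarantee 8 suit-D cards.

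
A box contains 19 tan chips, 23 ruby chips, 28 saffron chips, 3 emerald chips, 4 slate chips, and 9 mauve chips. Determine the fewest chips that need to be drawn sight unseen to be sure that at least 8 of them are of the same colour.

36

An adversary could hand out at most 7 chips per colour (emerald, slate run out sooner): 7 + 7 + 7 + 3 + 4 + 7 = 35 chips and still no colour has 8.
By the pigeonhole principle, one more chip lands in a colour already at 7, so 36 draws are enough and 35 are not.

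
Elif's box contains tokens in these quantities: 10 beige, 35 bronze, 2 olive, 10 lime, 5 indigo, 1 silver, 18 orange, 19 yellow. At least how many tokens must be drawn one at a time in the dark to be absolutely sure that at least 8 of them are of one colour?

By pigeonhole, put each drawn token into a box by colour. The largest draw with every box below 8 takes min(count, 7) from each colour; colours with fewer than 7 contribute all they have.
Σ min(cᵢ, 7) = 7 + 7 + 2 + 7 + 5 + 1 + 7 + 7 = 43.
Draw number 43 + 1 = 44 must push one box to 8.

44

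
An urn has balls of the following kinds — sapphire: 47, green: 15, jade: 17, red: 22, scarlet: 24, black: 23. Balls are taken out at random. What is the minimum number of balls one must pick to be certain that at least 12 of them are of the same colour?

By the pigeonhole principle, put each drawn ball into a box by colour. The largest draw with every box below 12 takes min(count, 11) from each colour.
Σ min(cᵢ, 11) = 11 + 11 + 11 + 11 + 11 + 11 = 66.
Draw number 66 + 1 = 67 must push one box to 12.

67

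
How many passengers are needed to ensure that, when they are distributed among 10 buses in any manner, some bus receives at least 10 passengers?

91

With 90 passengers one could put exactly 9 in each of the 10 buses, and no bus would reach 10.
Pigeonhole: one more passenger must land in a bus that already has 9, giving it 10.
So 10 × 9 + 1 = 91 passengers are required.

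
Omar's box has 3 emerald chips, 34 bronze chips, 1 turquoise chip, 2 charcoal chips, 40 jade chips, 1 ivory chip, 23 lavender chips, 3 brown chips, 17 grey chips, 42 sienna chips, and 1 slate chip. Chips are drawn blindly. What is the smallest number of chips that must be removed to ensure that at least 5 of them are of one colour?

Put each drawn chip into a box by colour. The largest draw with every box below 5 takes min(count, 4) from each colour; colours with fewer than 4 contribute all they have.
Σ min(cᵢ, 4) = 3 + 4 + 1 + 2 + 4 + 1 + 4 + 3 + 4 + 4 + 1 = 31.
Draw number 31 + 1 = 32 must push one box to 5.

32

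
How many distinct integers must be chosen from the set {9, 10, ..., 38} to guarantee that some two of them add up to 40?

Group the elements by complementary pair {x, 40−x}: {9,31}, {10,30}, {11,29}, …, giving 11 two-element pairs, the single value 20 (it cannot pair with itself since the integers are distinct), and 7 integers whose partner 40−x falls outside [9,38].
Treating each of those 19 groups as a pigeonhole, one can pick one integer per group — 19 integers — with no two summing to 40.
The 20th integer lands in an occupied pair, forcing a sum of 40.

20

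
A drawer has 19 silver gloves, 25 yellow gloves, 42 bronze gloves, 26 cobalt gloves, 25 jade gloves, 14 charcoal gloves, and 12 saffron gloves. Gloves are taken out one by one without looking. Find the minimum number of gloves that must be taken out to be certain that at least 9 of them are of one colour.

57

An adversary could hand out at most 8 gloves per colour: 8 + 8 + 8 + 8 + 8 + 8 + 8 = 56 gloves and still no colour has 9.
By the pigeonhole principle, one more glove lands in a colour already at 8, so 57 draws are enough and 56 are not.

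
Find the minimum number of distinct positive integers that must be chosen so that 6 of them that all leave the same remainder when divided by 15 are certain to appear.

76

By the pigeonhole principle, the 15 residue classes mod 15 are the pigeonholes.
With 75 integers one could put 5 in each residue class and have no class reach 6.
The 76th integer pushes some class to 6, so 15·5 + 1 = 76.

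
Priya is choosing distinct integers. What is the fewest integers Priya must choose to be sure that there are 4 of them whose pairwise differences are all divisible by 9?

28

Integers whose pairwise differences are multiples of 9 are exactly those sharing a remainder mod 9. The 9 residue classes mod 9 are the pigeonholes.
With 27 integers one could put 3 in each residue class and have no class reach 4.
The 28th integer pushes some class to 4, so 9·3 + 1 = 28.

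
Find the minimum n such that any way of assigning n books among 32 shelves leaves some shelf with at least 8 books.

225

With 224 books one could put exactly 7 in each of the 32 shelves, and no shelf would reach 8.
One more book must land in a shelf that already has 7, giving it 8.
So 32 × 7 + 1 = 225 books are required.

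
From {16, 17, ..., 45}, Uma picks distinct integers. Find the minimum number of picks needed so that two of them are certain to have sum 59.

17

Two chosen integers sum to 59 exactly when both halves of some pair {x, 59−x} with 16 ≤ x ≤ 59−x ≤ 43 are chosen — 14 such pairs.
The remaining 2 elements (those with no distinct partner in range) can never complete a 59-sum, so the worst case takes all of them and one from each pair: 2 + 14 = 16.
By pigeonhole, the 17th integer has to be the second member of some pair, so 16 + 1 = 17.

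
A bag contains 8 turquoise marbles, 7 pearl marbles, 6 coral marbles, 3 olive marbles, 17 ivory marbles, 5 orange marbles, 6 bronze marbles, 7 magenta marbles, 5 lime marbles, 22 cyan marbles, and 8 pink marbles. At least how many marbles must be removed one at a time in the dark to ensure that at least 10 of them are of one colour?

The 11 colours are the holes; the marbles drawn are the pigeons.
To avoid 10 of any one colour, the worst case takes at most 9 of each colour, or every marble of a colour that has fewer than 9.
That gives 8 + 7 + 6 + 3 + 9 + 5 + 6 + 7 + 5 + 9 + 8 = 73 marbles with no colour reaching 10.
The next marble forces some colour to 10, so 73 + 1 = 74.

74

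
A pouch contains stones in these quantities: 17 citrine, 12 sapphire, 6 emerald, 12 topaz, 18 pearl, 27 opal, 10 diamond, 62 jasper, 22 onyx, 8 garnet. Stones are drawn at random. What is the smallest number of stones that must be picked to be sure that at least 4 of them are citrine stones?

181

In the worst case for collecting citrine stones, every non-citrine stone comes out first.
There are 12 + 6 + 12 + 18 + 27 + 10 + 62 + 22 + 8 = 177 non-citrine stones altogether.
After those, each further stone must be citrine, so 177 + 4 = 181 draws guarantee 4 citrine stones.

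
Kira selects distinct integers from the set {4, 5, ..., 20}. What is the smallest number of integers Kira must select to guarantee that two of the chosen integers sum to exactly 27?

Two chosen integers sum to 27 exactly when both halves of some pair {x, 27−x} with 7 ≤ x ≤ 27−x ≤ 20 are chosen — 7 such pairs.
The remaining 3 elements (those with no distinct partner in range) can never complete a 27-sum, so the worst case takes all of them and one from each pair: 3 + 7 = 10.
The 11th integer has to be the second member of some pair, so 10 + 1 = 11.

11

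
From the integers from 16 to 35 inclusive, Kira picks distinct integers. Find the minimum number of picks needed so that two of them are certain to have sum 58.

Group the elements by complementary pair {x, 58−x}: {23,35}, {24,34}, {25,33}, …, giving 6 two-element pairs, the single value 29 (it cannot pair with itself since the integers are distinct), and 7 integers whose partner 58−x falls outside [16,35].
By pigeonhole, treating each of those 14 groups as a pigeonhole, one can pick one integer per group — 14 integers — with no two summing to 58.
The 15th integer lands in an occupied pair, forcing a sum of 58.

15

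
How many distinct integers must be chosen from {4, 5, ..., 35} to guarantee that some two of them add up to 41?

18

Two chosen integers sum to 41 exactly when both halves of some pair {x, 41−x} with 6 ≤ x ≤ 41−x ≤ 35 are chosen — 15 such pairs.
The remaining 2 elements (those with no distinct partner in range) can never complete a 41-sum, so the worst case takes all of them and one from each pair: 2 + 15 = 17.
The 18th integer has to be the second member of some pair, so 17 + 1 = 18.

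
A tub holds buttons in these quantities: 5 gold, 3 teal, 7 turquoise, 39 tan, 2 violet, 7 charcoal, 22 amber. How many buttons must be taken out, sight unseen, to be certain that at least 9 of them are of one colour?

An adversary could hand out at most 8 buttons per colour (5 colours run out sooner): 5 + 3 + 7 + 8 + 2 + 7 + 8 = 40 buttons and still no colour has 9.
By pigeonhole, one more button lands in a colour already at 8, so 41 draws are enough and 40 are not.

41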